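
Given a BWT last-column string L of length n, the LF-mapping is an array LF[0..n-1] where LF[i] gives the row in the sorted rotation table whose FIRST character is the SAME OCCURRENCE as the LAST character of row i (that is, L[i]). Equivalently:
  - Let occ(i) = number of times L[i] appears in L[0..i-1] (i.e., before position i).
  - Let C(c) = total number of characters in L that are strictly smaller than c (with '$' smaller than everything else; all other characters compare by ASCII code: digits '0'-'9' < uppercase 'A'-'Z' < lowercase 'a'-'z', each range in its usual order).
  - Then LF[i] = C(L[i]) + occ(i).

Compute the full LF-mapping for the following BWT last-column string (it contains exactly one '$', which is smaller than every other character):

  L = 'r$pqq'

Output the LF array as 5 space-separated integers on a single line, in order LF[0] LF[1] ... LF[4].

Answer: 4 0 1 2 3

Derivation:
Char counts: '$':1, 'p':1, 'q':2, 'r':1
C (first-col start): C('$')=0, C('p')=1, C('q')=2, C('r')=4
L[0]='r': occ=0, LF[0]=C('r')+0=4+0=4
L[1]='$': occ=0, LF[1]=C('$')+0=0+0=0
L[2]='p': occ=0, LF[2]=C('p')+0=1+0=1
L[3]='q': occ=0, LF[3]=C('q')+0=2+0=2
L[4]='q': occ=1, LF[4]=C('q')+1=2+1=3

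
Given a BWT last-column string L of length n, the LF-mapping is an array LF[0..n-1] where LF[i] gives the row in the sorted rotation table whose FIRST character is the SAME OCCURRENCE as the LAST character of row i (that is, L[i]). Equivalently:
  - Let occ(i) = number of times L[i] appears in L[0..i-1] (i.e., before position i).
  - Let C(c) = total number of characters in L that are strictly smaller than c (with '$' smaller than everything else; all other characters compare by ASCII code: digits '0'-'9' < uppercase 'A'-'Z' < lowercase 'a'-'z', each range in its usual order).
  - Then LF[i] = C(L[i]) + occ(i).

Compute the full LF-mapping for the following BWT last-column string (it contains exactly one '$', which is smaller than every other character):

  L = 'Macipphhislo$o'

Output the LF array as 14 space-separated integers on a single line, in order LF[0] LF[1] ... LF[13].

Char counts: '$':1, 'M':1, 'a':1, 'c':1, 'h':2, 'i':2, 'l':1, 'o':2, 'p':2, 's':1
C (first-col start): C('$')=0, C('M')=1, C('a')=2, C('c')=3, C('h')=4, C('i')=6, C('l')=8, C('o')=9, C('p')=11, C('s')=13
L[0]='M': occ=0, LF[0]=C('M')+0=1+0=1
L[1]='a': occ=0, LF[1]=C('a')+0=2+0=2
L[2]='c': occ=0, LF[2]=C('c')+0=3+0=3
L[3]='i': occ=0, LF[3]=C('i')+0=6+0=6
L[4]='p': occ=0, LF[4]=C('p')+0=11+0=11
L[5]='p': occ=1, LF[5]=C('p')+1=11+1=12
L[6]='h': occ=0, LF[6]=C('h')+0=4+0=4
L[7]='h': occ=1, LF[7]=C('h')+1=4+1=5
L[8]='i': occ=1, LF[8]=C('i')+1=6+1=7
L[9]='s': occ=0, LF[9]=C('s')+0=13+0=13
L[10]='l': occ=0, LF[10]=C('l')+0=8+0=8
L[11]='o': occ=0, LF[11]=C('o')+0=9+0=9
L[12]='$': occ=0, LF[12]=C('$')+0=0+0=0
L[13]='o': occ=1, LF[13]=C('o')+1=9+1=10

Answer: 1 2 3 6 11 12 4 5 7 13 8 9 0 10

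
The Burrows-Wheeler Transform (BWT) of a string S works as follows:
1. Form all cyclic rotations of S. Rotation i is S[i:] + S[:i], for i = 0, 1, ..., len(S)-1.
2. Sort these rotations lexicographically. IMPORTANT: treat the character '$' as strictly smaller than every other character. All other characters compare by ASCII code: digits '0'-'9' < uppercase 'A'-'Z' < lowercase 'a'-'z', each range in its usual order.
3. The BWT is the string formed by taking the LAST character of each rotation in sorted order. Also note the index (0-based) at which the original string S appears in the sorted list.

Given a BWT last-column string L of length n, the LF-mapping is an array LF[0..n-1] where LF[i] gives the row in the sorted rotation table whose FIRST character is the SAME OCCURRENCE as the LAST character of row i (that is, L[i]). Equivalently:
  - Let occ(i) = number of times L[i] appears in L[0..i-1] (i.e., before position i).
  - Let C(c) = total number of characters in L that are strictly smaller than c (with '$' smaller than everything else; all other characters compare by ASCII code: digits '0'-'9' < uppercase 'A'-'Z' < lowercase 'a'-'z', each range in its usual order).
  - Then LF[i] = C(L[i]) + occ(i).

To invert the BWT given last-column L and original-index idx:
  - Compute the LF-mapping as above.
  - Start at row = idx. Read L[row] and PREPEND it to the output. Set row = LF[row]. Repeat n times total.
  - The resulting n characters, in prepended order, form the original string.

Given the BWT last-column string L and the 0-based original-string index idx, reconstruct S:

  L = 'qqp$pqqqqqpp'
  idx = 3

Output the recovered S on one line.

LF mapping: 5 6 1 0 2 7 8 9 10 11 3 4
Walk LF starting at row 3, prepending L[row]:
  step 1: row=3, L[3]='$', prepend. Next row=LF[3]=0
  step 2: row=0, L[0]='q', prepend. Next row=LF[0]=5
  step 3: row=5, L[5]='q', prepend. Next row=LF[5]=7
  step 4: row=7, L[7]='q', prepend. Next row=LF[7]=9
  step 5: row=9, L[9]='q', prepend. Next row=LF[9]=11
  step 6: row=11, L[11]='p', prepend. Next row=LF[11]=4
  step 7: row=4, L[4]='p', prepend. Next row=LF[4]=2
  step 8: row=2, L[2]='p', prepend. Next row=LF[2]=1
  step 9: row=1, L[1]='q', prepend. Next row=LF[1]=6
  step 10: row=6, L[6]='q', prepend. Next row=LF[6]=8
  step 11: row=8, L[8]='q', prepend. Next row=LF[8]=10
  step 12: row=10, L[10]='p', prepend. Next row=LF[10]=3
Reversed output: pqqqpppqqqq$

Answer: pqqqpppqqqq$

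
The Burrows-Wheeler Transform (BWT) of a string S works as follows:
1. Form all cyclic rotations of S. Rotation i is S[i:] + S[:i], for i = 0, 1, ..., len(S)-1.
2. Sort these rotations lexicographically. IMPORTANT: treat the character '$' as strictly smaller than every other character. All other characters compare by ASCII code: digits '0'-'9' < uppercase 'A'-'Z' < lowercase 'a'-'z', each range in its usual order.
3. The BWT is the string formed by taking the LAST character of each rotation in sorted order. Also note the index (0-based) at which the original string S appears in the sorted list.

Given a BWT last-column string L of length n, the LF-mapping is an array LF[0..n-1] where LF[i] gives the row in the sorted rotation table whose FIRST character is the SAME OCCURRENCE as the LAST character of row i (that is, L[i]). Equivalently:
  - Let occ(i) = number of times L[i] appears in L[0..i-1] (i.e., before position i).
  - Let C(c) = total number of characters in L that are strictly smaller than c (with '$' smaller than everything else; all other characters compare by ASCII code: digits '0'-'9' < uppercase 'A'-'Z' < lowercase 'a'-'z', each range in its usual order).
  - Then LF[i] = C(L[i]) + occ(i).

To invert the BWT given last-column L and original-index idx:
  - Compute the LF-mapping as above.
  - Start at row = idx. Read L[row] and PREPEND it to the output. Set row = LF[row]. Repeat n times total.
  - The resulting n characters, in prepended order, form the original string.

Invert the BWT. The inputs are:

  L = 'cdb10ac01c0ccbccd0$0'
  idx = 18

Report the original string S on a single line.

LF mapping: 11 18 9 6 1 8 12 2 7 13 3 14 15 10 16 17 19 4 0 5
Walk LF starting at row 18, prepending L[row]:
  step 1: row=18, L[18]='$', prepend. Next row=LF[18]=0
  step 2: row=0, L[0]='c', prepend. Next row=LF[0]=11
  step 3: row=11, L[11]='c', prepend. Next row=LF[11]=14
  step 4: row=14, L[14]='c', prepend. Next row=LF[14]=16
  step 5: row=16, L[16]='d', prepend. Next row=LF[16]=19
  step 6: row=19, L[19]='0', prepend. Next row=LF[19]=5
  step 7: row=5, L[5]='a', prepend. Next row=LF[5]=8
  step 8: row=8, L[8]='1', prepend. Next row=LF[8]=7
  step 9: row=7, L[7]='0', prepend. Next row=LF[7]=2
  step 10: row=2, L[2]='b', prepend. Next row=LF[2]=9
  step 11: row=9, L[9]='c', prepend. Next row=LF[9]=13
  step 12: row=13, L[13]='b', prepend. Next row=LF[13]=10
  step 13: row=10, L[10]='0', prepend. Next row=LF[10]=3
  step 14: row=3, L[3]='1', prepend. Next row=LF[3]=6
  step 15: row=6, L[6]='c', prepend. Next row=LF[6]=12
  step 16: row=12, L[12]='c', prepend. Next row=LF[12]=15
  step 17: row=15, L[15]='c', prepend. Next row=LF[15]=17
  step 18: row=17, L[17]='0', prepend. Next row=LF[17]=4
  step 19: row=4, L[4]='0', prepend. Next row=LF[4]=1
  step 20: row=1, L[1]='d', prepend. Next row=LF[1]=18
Reversed output: d00ccc10bcb01a0dccc$

Answer: d00ccc10bcb01a0dccc$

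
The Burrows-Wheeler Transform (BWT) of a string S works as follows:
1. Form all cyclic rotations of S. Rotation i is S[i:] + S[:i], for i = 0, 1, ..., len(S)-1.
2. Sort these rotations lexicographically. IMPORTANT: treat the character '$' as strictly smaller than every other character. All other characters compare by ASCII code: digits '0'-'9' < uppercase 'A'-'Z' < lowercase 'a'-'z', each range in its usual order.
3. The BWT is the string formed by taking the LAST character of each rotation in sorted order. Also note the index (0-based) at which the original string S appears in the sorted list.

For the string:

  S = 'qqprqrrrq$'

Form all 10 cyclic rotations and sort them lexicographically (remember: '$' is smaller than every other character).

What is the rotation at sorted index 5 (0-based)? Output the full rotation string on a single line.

All 10 rotations (rotation i = S[i:]+S[:i]):
  rot[0] = qqprqrrrq$
  rot[1] = qprqrrrq$q
  rot[2] = prqrrrq$qq
  rot[3] = rqrrrq$qqp
  rot[4] = qrrrq$qqpr
  rot[5] = rrrq$qqprq
  rot[6] = rrq$qqprqr
  rot[7] = rq$qqprqrr
  rot[8] = q$qqprqrrr
  rot[9] = $qqprqrrrq
Sorted (with $ < everything):
  sorted[0] = $qqprqrrrq
  sorted[1] = prqrrrq$qq
  sorted[2] = q$qqprqrrr
  sorted[3] = qprqrrrq$q
  sorted[4] = qqprqrrrq$
  sorted[5] = qrrrq$qqpr
  sorted[6] = rq$qqprqrr
  sorted[7] = rqrrrq$qqp
  sorted[8] = rrq$qqprqr
  sorted[9] = rrrq$qqprq
sorted[5] = qrrrq$qqpr

Answer: qrrrq$qqpr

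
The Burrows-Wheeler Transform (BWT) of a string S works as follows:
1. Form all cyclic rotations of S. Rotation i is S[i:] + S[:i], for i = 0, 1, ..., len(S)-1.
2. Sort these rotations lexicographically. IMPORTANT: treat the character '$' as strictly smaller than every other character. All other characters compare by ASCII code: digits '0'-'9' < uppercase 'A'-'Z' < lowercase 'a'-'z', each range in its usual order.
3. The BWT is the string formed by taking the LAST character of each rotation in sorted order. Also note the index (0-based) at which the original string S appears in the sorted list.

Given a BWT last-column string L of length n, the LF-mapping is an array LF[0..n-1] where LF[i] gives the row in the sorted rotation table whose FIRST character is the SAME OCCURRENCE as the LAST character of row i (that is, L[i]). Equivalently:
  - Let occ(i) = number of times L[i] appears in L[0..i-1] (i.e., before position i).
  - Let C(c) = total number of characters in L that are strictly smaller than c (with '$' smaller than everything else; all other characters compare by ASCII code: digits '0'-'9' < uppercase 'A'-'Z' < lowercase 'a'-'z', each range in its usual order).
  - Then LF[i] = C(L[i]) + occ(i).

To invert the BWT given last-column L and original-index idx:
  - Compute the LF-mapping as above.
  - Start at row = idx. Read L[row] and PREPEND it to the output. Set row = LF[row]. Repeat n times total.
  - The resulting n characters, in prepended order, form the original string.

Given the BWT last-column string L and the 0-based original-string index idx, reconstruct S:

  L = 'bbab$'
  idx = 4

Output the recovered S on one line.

Answer: bbab$

Derivation:
LF mapping: 2 3 1 4 0
Walk LF starting at row 4, prepending L[row]:
  step 1: row=4, L[4]='$', prepend. Next row=LF[4]=0
  step 2: row=0, L[0]='b', prepend. Next row=LF[0]=2
  step 3: row=2, L[2]='a', prepend. Next row=LF[2]=1
  step 4: row=1, L[1]='b', prepend. Next row=LF[1]=3
  step 5: row=3, L[3]='b', prepend. Next row=LF[3]=4
Reversed output: bbab$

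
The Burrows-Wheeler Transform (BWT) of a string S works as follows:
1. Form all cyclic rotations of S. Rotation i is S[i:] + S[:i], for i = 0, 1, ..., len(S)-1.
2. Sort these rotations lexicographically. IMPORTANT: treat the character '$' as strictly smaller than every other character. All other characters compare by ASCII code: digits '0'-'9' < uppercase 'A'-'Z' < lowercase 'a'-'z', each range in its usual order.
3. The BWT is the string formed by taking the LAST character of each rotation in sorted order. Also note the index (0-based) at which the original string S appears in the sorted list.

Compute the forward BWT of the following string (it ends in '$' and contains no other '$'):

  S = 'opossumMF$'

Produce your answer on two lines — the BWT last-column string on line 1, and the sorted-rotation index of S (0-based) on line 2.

Answer: FMmu$pooss
4

Derivation:
All 10 rotations (rotation i = S[i:]+S[:i]):
  rot[0] = opossumMF$
  rot[1] = possumMF$o
  rot[2] = ossumMF$op
  rot[3] = ssumMF$opo
  rot[4] = sumMF$opos
  rot[5] = umMF$oposs
  rot[6] = mMF$opossu
  rot[7] = MF$opossum
  rot[8] = F$opossumM
  rot[9] = $opossumMF
Sorted (with $ < everything):
  sorted[0] = $opossumMF  (last char: 'F')
  sorted[1] = F$opossumM  (last char: 'M')
  sorted[2] = MF$opossum  (last char: 'm')
  sorted[3] = mMF$opossu  (last char: 'u')
  sorted[4] = opossumMF$  (last char: '$')
  sorted[5] = ossumMF$op  (last char: 'p')
  sorted[6] = possumMF$o  (last char: 'o')
  sorted[7] = ssumMF$opo  (last char: 'o')
  sorted[8] = sumMF$opos  (last char: 's')
  sorted[9] = umMF$oposs  (last char: 's')
Last column: FMmu$pooss
Original string S is at sorted index 4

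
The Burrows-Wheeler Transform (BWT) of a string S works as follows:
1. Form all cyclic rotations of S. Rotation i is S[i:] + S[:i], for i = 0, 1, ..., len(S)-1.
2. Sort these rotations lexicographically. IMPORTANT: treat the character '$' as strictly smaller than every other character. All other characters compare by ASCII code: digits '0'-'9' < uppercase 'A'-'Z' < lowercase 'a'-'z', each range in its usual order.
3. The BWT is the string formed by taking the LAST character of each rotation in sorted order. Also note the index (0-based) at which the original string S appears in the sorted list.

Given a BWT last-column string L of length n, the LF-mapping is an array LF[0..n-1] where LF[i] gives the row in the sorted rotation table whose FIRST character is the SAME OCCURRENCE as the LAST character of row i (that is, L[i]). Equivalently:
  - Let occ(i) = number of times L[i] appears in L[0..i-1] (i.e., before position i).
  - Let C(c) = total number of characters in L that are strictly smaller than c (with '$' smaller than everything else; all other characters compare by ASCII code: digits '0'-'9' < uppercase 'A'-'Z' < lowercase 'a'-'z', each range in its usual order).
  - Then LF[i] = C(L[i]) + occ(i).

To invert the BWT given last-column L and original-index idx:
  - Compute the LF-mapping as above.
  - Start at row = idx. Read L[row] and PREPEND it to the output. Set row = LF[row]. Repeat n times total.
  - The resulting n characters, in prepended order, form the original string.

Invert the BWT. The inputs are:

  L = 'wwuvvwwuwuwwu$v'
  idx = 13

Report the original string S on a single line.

LF mapping: 8 9 1 5 6 10 11 2 12 3 13 14 4 0 7
Walk LF starting at row 13, prepending L[row]:
  step 1: row=13, L[13]='$', prepend. Next row=LF[13]=0
  step 2: row=0, L[0]='w', prepend. Next row=LF[0]=8
  step 3: row=8, L[8]='w', prepend. Next row=LF[8]=12
  step 4: row=12, L[12]='u', prepend. Next row=LF[12]=4
  step 5: row=4, L[4]='v', prepend. Next row=LF[4]=6
  step 6: row=6, L[6]='w', prepend. Next row=LF[6]=11
  step 7: row=11, L[11]='w', prepend. Next row=LF[11]=14
  step 8: row=14, L[14]='v', prepend. Next row=LF[14]=7
  step 9: row=7, L[7]='u', prepend. Next row=LF[7]=2
  step 10: row=2, L[2]='u', prepend. Next row=LF[2]=1
  step 11: row=1, L[1]='w', prepend. Next row=LF[1]=9
  step 12: row=9, L[9]='u', prepend. Next row=LF[9]=3
  step 13: row=3, L[3]='v', prepend. Next row=LF[3]=5
  step 14: row=5, L[5]='w', prepend. Next row=LF[5]=10
  step 15: row=10, L[10]='w', prepend. Next row=LF[10]=13
Reversed output: wwvuwuuvwwvuww$

Answer: wwvuwuuvwwvuww$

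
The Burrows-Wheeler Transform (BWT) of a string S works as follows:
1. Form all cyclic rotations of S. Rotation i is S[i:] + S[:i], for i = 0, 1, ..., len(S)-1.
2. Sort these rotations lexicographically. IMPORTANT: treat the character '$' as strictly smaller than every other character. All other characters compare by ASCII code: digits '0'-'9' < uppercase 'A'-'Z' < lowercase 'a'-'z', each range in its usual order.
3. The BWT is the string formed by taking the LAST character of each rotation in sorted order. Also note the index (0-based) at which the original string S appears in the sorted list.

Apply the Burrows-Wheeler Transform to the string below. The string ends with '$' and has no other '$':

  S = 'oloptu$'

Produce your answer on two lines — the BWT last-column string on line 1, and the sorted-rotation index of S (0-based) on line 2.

Answer: uo$lopt
2

Derivation:
All 7 rotations (rotation i = S[i:]+S[:i]):
  rot[0] = oloptu$
  rot[1] = loptu$o
  rot[2] = optu$ol
  rot[3] = ptu$olo
  rot[4] = tu$olop
  rot[5] = u$olopt
  rot[6] = $oloptu
Sorted (with $ < everything):
  sorted[0] = $oloptu  (last char: 'u')
  sorted[1] = loptu$o  (last char: 'o')
  sorted[2] = oloptu$  (last char: '$')
  sorted[3] = optu$ol  (last char: 'l')
  sorted[4] = ptu$olo  (last char: 'o')
  sorted[5] = tu$olop  (last char: 'p')
  sorted[6] = u$olopt  (last char: 't')
Last column: uo$lopt
Original string S is at sorted index 2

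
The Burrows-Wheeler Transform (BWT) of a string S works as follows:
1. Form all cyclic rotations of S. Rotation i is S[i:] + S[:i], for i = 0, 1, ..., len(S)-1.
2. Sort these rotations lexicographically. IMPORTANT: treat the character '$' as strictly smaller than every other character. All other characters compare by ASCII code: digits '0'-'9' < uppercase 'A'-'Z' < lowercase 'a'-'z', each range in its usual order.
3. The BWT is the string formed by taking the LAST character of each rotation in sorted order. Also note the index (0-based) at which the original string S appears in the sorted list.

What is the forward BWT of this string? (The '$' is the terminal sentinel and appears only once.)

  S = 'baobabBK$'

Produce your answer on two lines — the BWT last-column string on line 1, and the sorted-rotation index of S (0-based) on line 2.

All 9 rotations (rotation i = S[i:]+S[:i]):
  rot[0] = baobabBK$
  rot[1] = aobabBK$b
  rot[2] = obabBK$ba
  rot[3] = babBK$bao
  rot[4] = abBK$baob
  rot[5] = bBK$baoba
  rot[6] = BK$baobab
  rot[7] = K$baobabB
  rot[8] = $baobabBK
Sorted (with $ < everything):
  sorted[0] = $baobabBK  (last char: 'K')
  sorted[1] = BK$baobab  (last char: 'b')
  sorted[2] = K$baobabB  (last char: 'B')
  sorted[3] = abBK$baob  (last char: 'b')
  sorted[4] = aobabBK$b  (last char: 'b')
  sorted[5] = bBK$baoba  (last char: 'a')
  sorted[6] = babBK$bao  (last char: 'o')
  sorted[7] = baobabBK$  (last char: '$')
  sorted[8] = obabBK$ba  (last char: 'a')
Last column: KbBbbao$a
Original string S is at sorted index 7

Answer: KbBbbao$a
7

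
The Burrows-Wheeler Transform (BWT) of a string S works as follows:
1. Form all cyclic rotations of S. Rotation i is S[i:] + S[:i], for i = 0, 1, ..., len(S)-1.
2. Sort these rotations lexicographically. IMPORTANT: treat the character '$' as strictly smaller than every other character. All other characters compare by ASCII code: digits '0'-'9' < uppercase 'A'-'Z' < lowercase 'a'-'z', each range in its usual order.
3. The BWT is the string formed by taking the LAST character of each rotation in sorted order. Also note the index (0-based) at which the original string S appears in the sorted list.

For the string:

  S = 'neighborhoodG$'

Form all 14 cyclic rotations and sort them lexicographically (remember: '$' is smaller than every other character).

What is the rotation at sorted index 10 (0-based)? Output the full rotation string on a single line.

Answer: odG$neighborho

Derivation:
All 14 rotations (rotation i = S[i:]+S[:i]):
  rot[0] = neighborhoodG$
  rot[1] = eighborhoodG$n
  rot[2] = ighborhoodG$ne
  rot[3] = ghborhoodG$nei
  rot[4] = hborhoodG$neig
  rot[5] = borhoodG$neigh
  rot[6] = orhoodG$neighb
  rot[7] = rhoodG$neighbo
  rot[8] = hoodG$neighbor
  rot[9] = oodG$neighborh
  rot[10] = odG$neighborho
  rot[11] = dG$neighborhoo
  rot[12] = G$neighborhood
  rot[13] = $neighborhoodG
Sorted (with $ < everything):
  sorted[0] = $neighborhoodG
  sorted[1] = G$neighborhood
  sorted[2] = borhoodG$neigh
  sorted[3] = dG$neighborhoo
  sorted[4] = eighborhoodG$n
  sorted[5] = ghborhoodG$nei
  sorted[6] = hborhoodG$neig
  sorted[7] = hoodG$neighbor
  sorted[8] = ighborhoodG$ne
  sorted[9] = neighborhoodG$
  sorted[10] = odG$neighborho
  sorted[11] = oodG$neighborh
  sorted[12] = orhoodG$neighb
  sorted[13] = rhoodG$neighbo
sorted[10] = odG$neighborho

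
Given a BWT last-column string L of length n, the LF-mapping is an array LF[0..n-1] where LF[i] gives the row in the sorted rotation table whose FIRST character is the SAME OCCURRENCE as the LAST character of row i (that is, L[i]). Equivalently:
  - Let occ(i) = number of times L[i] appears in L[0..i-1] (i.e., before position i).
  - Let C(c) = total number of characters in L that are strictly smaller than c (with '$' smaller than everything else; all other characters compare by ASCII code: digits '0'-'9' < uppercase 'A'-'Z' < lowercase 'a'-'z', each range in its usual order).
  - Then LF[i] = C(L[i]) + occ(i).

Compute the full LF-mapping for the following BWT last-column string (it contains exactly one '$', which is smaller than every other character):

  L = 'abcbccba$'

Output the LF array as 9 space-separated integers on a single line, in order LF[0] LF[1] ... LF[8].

Answer: 1 3 6 4 7 8 5 2 0

Derivation:
Char counts: '$':1, 'a':2, 'b':3, 'c':3
C (first-col start): C('$')=0, C('a')=1, C('b')=3, C('c')=6
L[0]='a': occ=0, LF[0]=C('a')+0=1+0=1
L[1]='b': occ=0, LF[1]=C('b')+0=3+0=3
L[2]='c': occ=0, LF[2]=C('c')+0=6+0=6
L[3]='b': occ=1, LF[3]=C('b')+1=3+1=4
L[4]='c': occ=1, LF[4]=C('c')+1=6+1=7
L[5]='c': occ=2, LF[5]=C('c')+2=6+2=8
L[6]='b': occ=2, LF[6]=C('b')+2=3+2=5
L[7]='a': occ=1, LF[7]=C('a')+1=1+1=2
L[8]='$': occ=0, LF[8]=C('$')+0=0+0=0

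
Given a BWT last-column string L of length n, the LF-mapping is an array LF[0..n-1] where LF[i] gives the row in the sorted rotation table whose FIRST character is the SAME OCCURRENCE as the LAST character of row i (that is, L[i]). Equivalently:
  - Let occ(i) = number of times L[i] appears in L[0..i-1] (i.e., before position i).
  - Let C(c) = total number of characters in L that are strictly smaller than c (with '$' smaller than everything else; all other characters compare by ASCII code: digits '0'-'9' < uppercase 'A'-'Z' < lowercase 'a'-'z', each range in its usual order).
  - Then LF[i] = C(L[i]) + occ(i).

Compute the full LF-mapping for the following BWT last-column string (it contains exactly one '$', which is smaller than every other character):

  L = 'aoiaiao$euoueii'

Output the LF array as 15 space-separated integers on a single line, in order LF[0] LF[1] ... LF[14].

Answer: 1 10 6 2 7 3 11 0 4 13 12 14 5 8 9

Derivation:
Char counts: '$':1, 'a':3, 'e':2, 'i':4, 'o':3, 'u':2
C (first-col start): C('$')=0, C('a')=1, C('e')=4, C('i')=6, C('o')=10, C('u')=13
L[0]='a': occ=0, LF[0]=C('a')+0=1+0=1
L[1]='o': occ=0, LF[1]=C('o')+0=10+0=10
L[2]='i': occ=0, LF[2]=C('i')+0=6+0=6
L[3]='a': occ=1, LF[3]=C('a')+1=1+1=2
L[4]='i': occ=1, LF[4]=C('i')+1=6+1=7
L[5]='a': occ=2, LF[5]=C('a')+2=1+2=3
L[6]='o': occ=1, LF[6]=C('o')+1=10+1=11
L[7]='$': occ=0, LF[7]=C('$')+0=0+0=0
L[8]='e': occ=0, LF[8]=C('e')+0=4+0=4
L[9]='u': occ=0, LF[9]=C('u')+0=13+0=13
L[10]='o': occ=2, LF[10]=C('o')+2=10+2=12
L[11]='u': occ=1, LF[11]=C('u')+1=13+1=14
L[12]='e': occ=1, LF[12]=C('e')+1=4+1=5
L[13]='i': occ=2, LF[13]=C('i')+2=6+2=8
L[14]='i': occ=3, LF[14]=C('i')+3=6+3=9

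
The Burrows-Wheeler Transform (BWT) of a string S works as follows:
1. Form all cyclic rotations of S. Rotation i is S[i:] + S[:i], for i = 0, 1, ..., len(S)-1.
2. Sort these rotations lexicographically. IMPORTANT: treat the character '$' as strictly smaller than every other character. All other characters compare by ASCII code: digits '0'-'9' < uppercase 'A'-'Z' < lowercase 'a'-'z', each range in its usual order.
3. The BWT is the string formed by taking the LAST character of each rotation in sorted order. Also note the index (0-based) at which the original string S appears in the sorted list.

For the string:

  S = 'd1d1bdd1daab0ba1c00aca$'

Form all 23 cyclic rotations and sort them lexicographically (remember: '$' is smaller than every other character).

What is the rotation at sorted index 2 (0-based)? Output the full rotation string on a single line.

Answer: 0aca$d1d1bdd1daab0ba1c0

Derivation:
All 23 rotations (rotation i = S[i:]+S[:i]):
  rot[0] = d1d1bdd1daab0ba1c00aca$
  rot[1] = 1d1bdd1daab0ba1c00aca$d
  rot[2] = d1bdd1daab0ba1c00aca$d1
  rot[3] = 1bdd1daab0ba1c00aca$d1d
  rot[4] = bdd1daab0ba1c00aca$d1d1
  rot[5] = dd1daab0ba1c00aca$d1d1b
  rot[6] = d1daab0ba1c00aca$d1d1bd
  rot[7] = 1daab0ba1c00aca$d1d1bdd
  rot[8] = daab0ba1c00aca$d1d1bdd1
  rot[9] = aab0ba1c00aca$d1d1bdd1d
  rot[10] = ab0ba1c00aca$d1d1bdd1da
  rot[11] = b0ba1c00aca$d1d1bdd1daa
  rot[12] = 0ba1c00aca$d1d1bdd1daab
  rot[13] = ba1c00aca$d1d1bdd1daab0
  rot[14] = a1c00aca$d1d1bdd1daab0b
  rot[15] = 1c00aca$d1d1bdd1daab0ba
  rot[16] = c00aca$d1d1bdd1daab0ba1
  rot[17] = 00aca$d1d1bdd1daab0ba1c
  rot[18] = 0aca$d1d1bdd1daab0ba1c0
  rot[19] = aca$d1d1bdd1daab0ba1c00
  rot[20] = ca$d1d1bdd1daab0ba1c00a
  rot[21] = a$d1d1bdd1daab0ba1c00ac
  rot[22] = $d1d1bdd1daab0ba1c00aca
Sorted (with $ < everything):
  sorted[0] = $d1d1bdd1daab0ba1c00aca
  sorted[1] = 00aca$d1d1bdd1daab0ba1c
  sorted[2] = 0aca$d1d1bdd1daab0ba1c0
  sorted[3] = 0ba1c00aca$d1d1bdd1daab
  sorted[4] = 1bdd1daab0ba1c00aca$d1d
  sorted[5] = 1c00aca$d1d1bdd1daab0ba
  sorted[6] = 1d1bdd1daab0ba1c00aca$d
  sorted[7] = 1daab0ba1c00aca$d1d1bdd
  sorted[8] = a$d1d1bdd1daab0ba1c00ac
  sorted[9] = a1c00aca$d1d1bdd1daab0b
  sorted[10] = aab0ba1c00aca$d1d1bdd1d
  sorted[11] = ab0ba1c00aca$d1d1bdd1da
  sorted[12] = aca$d1d1bdd1daab0ba1c00
  sorted[13] = b0ba1c00aca$d1d1bdd1daa
  sorted[14] = ba1c00aca$d1d1bdd1daab0
  sorted[15] = bdd1daab0ba1c00aca$d1d1
  sorted[16] = c00aca$d1d1bdd1daab0ba1
  sorted[17] = ca$d1d1bdd1daab0ba1c00a
  sorted[18] = d1bdd1daab0ba1c00aca$d1
  sorted[19] = d1d1bdd1daab0ba1c00aca$
  sorted[20] = d1daab0ba1c00aca$d1d1bd
  sorted[21] = daab0ba1c00aca$d1d1bdd1
  sorted[22] = dd1daab0ba1c00aca$d1d1b
sorted[2] = 0aca$d1d1bdd1daab0ba1c0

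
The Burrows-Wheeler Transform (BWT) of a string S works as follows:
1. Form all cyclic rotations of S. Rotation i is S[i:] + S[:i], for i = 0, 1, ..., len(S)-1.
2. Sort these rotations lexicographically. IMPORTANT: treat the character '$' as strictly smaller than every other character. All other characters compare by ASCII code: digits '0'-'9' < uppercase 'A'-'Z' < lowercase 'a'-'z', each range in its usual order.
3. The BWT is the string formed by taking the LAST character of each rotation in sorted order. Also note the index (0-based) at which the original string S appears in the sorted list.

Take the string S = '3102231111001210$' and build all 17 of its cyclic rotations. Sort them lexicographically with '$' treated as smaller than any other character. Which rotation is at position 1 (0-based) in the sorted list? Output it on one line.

Answer: 0$310223111100121

Derivation:
All 17 rotations (rotation i = S[i:]+S[:i]):
  rot[0] = 3102231111001210$
  rot[1] = 102231111001210$3
  rot[2] = 02231111001210$31
  rot[3] = 2231111001210$310
  rot[4] = 231111001210$3102
  rot[5] = 31111001210$31022
  rot[6] = 1111001210$310223
  rot[7] = 111001210$3102231
  rot[8] = 11001210$31022311
  rot[9] = 1001210$310223111
  rot[10] = 001210$3102231111
  rot[11] = 01210$31022311110
  rot[12] = 1210$310223111100
  rot[13] = 210$3102231111001
  rot[14] = 10$31022311110012
  rot[15] = 0$310223111100121
  rot[16] = $3102231111001210
Sorted (with $ < everything):
  sorted[0] = $3102231111001210
  sorted[1] = 0$310223111100121
  sorted[2] = 001210$3102231111
  sorted[3] = 01210$31022311110
  sorted[4] = 02231111001210$31
  sorted[5] = 10$31022311110012
  sorted[6] = 1001210$310223111
  sorted[7] = 102231111001210$3
  sorted[8] = 11001210$31022311
  sorted[9] = 111001210$3102231
  sorted[10] = 1111001210$310223
  sorted[11] = 1210$310223111100
  sorted[12] = 210$3102231111001
  sorted[13] = 2231111001210$310
  sorted[14] = 231111001210$3102
  sorted[15] = 3102231111001210$
  sorted[16] = 31111001210$31022
sorted[1] = 0$310223111100121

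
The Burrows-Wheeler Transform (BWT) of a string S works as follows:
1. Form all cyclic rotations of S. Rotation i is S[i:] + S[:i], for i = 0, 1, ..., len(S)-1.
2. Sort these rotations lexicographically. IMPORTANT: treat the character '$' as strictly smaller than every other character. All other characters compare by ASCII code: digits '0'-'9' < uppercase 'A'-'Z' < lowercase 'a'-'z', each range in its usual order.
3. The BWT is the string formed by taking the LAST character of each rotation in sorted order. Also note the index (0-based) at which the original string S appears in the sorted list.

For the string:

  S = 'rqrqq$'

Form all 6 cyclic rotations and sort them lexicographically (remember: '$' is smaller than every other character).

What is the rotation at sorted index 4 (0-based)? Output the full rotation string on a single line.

All 6 rotations (rotation i = S[i:]+S[:i]):
  rot[0] = rqrqq$
  rot[1] = qrqq$r
  rot[2] = rqq$rq
  rot[3] = qq$rqr
  rot[4] = q$rqrq
  rot[5] = $rqrqq
Sorted (with $ < everything):
  sorted[0] = $rqrqq
  sorted[1] = q$rqrq
  sorted[2] = qq$rqr
  sorted[3] = qrqq$r
  sorted[4] = rqq$rq
  sorted[5] = rqrqq$
sorted[4] = rqq$rq

Answer: rqq$rq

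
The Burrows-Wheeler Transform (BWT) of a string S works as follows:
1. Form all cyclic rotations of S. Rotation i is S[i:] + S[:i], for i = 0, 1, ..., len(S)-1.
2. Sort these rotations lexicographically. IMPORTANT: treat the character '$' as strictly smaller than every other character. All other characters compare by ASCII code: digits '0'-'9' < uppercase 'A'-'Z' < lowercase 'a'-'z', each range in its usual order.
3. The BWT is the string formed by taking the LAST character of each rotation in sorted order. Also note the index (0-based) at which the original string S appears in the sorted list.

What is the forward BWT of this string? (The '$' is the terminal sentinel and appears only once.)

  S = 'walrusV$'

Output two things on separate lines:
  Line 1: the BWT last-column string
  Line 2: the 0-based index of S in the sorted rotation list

All 8 rotations (rotation i = S[i:]+S[:i]):
  rot[0] = walrusV$
  rot[1] = alrusV$w
  rot[2] = lrusV$wa
  rot[3] = rusV$wal
  rot[4] = usV$walr
  rot[5] = sV$walru
  rot[6] = V$walrus
  rot[7] = $walrusV
Sorted (with $ < everything):
  sorted[0] = $walrusV  (last char: 'V')
  sorted[1] = V$walrus  (last char: 's')
  sorted[2] = alrusV$w  (last char: 'w')
  sorted[3] = lrusV$wa  (last char: 'a')
  sorted[4] = rusV$wal  (last char: 'l')
  sorted[5] = sV$walru  (last char: 'u')
  sorted[6] = usV$walr  (last char: 'r')
  sorted[7] = walrusV$  (last char: '$')
Last column: Vswalur$
Original string S is at sorted index 7

Answer: Vswalur$
7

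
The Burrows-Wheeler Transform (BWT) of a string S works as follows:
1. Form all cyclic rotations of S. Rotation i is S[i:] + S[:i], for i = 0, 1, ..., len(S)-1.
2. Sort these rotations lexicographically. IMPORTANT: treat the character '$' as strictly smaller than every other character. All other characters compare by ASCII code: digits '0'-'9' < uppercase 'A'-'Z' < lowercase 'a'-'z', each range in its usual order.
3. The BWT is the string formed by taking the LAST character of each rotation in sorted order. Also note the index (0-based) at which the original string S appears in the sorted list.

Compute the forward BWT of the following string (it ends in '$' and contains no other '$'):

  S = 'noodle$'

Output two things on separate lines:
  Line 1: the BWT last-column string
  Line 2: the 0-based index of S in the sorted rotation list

All 7 rotations (rotation i = S[i:]+S[:i]):
  rot[0] = noodle$
  rot[1] = oodle$n
  rot[2] = odle$no
  rot[3] = dle$noo
  rot[4] = le$nood
  rot[5] = e$noodl
  rot[6] = $noodle
Sorted (with $ < everything):
  sorted[0] = $noodle  (last char: 'e')
  sorted[1] = dle$noo  (last char: 'o')
  sorted[2] = e$noodl  (last char: 'l')
  sorted[3] = le$nood  (last char: 'd')
  sorted[4] = noodle$  (last char: '$')
  sorted[5] = odle$no  (last char: 'o')
  sorted[6] = oodle$n  (last char: 'n')
Last column: eold$on
Original string S is at sorted index 4

Answer: eold$on
4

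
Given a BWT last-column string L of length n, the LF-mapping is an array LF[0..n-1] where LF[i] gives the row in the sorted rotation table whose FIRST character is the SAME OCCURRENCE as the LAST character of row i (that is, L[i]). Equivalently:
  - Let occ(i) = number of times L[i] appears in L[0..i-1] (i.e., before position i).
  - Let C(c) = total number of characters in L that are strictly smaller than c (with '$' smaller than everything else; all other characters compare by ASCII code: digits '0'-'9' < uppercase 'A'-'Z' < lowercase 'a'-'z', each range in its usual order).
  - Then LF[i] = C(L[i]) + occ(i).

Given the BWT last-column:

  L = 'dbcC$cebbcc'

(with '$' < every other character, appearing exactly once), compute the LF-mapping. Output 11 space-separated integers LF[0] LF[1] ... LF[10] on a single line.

Answer: 9 2 5 1 0 6 10 3 4 7 8

Derivation:
Char counts: '$':1, 'C':1, 'b':3, 'c':4, 'd':1, 'e':1
C (first-col start): C('$')=0, C('C')=1, C('b')=2, C('c')=5, C('d')=9, C('e')=10
L[0]='d': occ=0, LF[0]=C('d')+0=9+0=9
L[1]='b': occ=0, LF[1]=C('b')+0=2+0=2
L[2]='c': occ=0, LF[2]=C('c')+0=5+0=5
L[3]='C': occ=0, LF[3]=C('C')+0=1+0=1
L[4]='$': occ=0, LF[4]=C('$')+0=0+0=0
L[5]='c': occ=1, LF[5]=C('c')+1=5+1=6
L[6]='e': occ=0, LF[6]=C('e')+0=10+0=10
L[7]='b': occ=1, LF[7]=C('b')+1=2+1=3
L[8]='b': occ=2, LF[8]=C('b')+2=2+2=4
L[9]='c': occ=2, LF[9]=C('c')+2=5+2=7
L[10]='c': occ=3, LF[10]=C('c')+3=5+3=8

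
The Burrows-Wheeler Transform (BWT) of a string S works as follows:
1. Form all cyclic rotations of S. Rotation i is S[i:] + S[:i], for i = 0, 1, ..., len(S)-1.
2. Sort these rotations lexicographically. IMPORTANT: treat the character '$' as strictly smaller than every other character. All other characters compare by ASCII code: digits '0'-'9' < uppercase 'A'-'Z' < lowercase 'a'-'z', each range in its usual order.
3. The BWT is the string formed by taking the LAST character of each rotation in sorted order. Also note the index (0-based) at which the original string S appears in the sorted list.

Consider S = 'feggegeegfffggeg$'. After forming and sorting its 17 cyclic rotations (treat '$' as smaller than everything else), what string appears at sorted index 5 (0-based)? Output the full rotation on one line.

Answer: eggegeegfffggeg$f

Derivation:
All 17 rotations (rotation i = S[i:]+S[:i]):
  rot[0] = feggegeegfffggeg$
  rot[1] = eggegeegfffggeg$f
  rot[2] = ggegeegfffggeg$fe
  rot[3] = gegeegfffggeg$feg
  rot[4] = egeegfffggeg$fegg
  rot[5] = geegfffggeg$fegge
  rot[6] = eegfffggeg$feggeg
  rot[7] = egfffggeg$feggege
  rot[8] = gfffggeg$feggegee
  rot[9] = fffggeg$feggegeeg
  rot[10] = ffggeg$feggegeegf
  rot[11] = fggeg$feggegeegff
  rot[12] = ggeg$feggegeegfff
  rot[13] = geg$feggegeegfffg
  rot[14] = eg$feggegeegfffgg
  rot[15] = g$feggegeegfffgge
  rot[16] = $feggegeegfffggeg
Sorted (with $ < everything):
  sorted[0] = $feggegeegfffggeg
  sorted[1] = eegfffggeg$feggeg
  sorted[2] = eg$feggegeegfffgg
  sorted[3] = egeegfffggeg$fegg
  sorted[4] = egfffggeg$feggege
  sorted[5] = eggegeegfffggeg$f
  sorted[6] = feggegeegfffggeg$
  sorted[7] = fffggeg$feggegeeg
  sorted[8] = ffggeg$feggegeegf
  sorted[9] = fggeg$feggegeegff
  sorted[10] = g$feggegeegfffgge
  sorted[11] = geegfffggeg$fegge
  sorted[12] = geg$feggegeegfffg
  sorted[13] = gegeegfffggeg$feg
  sorted[14] = gfffggeg$feggegee
  sorted[15] = ggeg$feggegeegfff
  sorted[16] = ggegeegfffggeg$fe
sorted[5] = eggegeegfffggeg$f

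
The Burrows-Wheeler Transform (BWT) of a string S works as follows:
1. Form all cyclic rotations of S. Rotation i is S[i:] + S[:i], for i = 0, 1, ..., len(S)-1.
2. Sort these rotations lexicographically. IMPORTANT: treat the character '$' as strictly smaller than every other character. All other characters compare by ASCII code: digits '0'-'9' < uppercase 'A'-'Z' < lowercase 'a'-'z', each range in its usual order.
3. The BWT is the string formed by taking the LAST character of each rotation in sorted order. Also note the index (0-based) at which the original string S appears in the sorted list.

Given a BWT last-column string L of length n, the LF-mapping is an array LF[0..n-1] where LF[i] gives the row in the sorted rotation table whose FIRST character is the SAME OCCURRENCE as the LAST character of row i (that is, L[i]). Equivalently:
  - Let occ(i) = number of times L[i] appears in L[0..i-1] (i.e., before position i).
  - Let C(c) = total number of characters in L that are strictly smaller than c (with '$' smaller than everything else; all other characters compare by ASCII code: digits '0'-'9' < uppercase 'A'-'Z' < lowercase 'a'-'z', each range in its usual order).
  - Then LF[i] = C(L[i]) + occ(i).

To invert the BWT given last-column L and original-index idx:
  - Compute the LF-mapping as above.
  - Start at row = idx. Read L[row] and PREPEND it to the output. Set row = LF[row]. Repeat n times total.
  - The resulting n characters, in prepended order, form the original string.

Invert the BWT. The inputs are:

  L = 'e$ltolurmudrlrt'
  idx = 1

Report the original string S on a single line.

LF mapping: 2 0 3 11 7 4 13 8 6 14 1 9 5 10 12
Walk LF starting at row 1, prepending L[row]:
  step 1: row=1, L[1]='$', prepend. Next row=LF[1]=0
  step 2: row=0, L[0]='e', prepend. Next row=LF[0]=2
  step 3: row=2, L[2]='l', prepend. Next row=LF[2]=3
  step 4: row=3, L[3]='t', prepend. Next row=LF[3]=11
  step 5: row=11, L[11]='r', prepend. Next row=LF[11]=9
  step 6: row=9, L[9]='u', prepend. Next row=LF[9]=14
  step 7: row=14, L[14]='t', prepend. Next row=LF[14]=12
  step 8: row=12, L[12]='l', prepend. Next row=LF[12]=5
  step 9: row=5, L[5]='l', prepend. Next row=LF[5]=4
  step 10: row=4, L[4]='o', prepend. Next row=LF[4]=7
  step 11: row=7, L[7]='r', prepend. Next row=LF[7]=8
  step 12: row=8, L[8]='m', prepend. Next row=LF[8]=6
  step 13: row=6, L[6]='u', prepend. Next row=LF[6]=13
  step 14: row=13, L[13]='r', prepend. Next row=LF[13]=10
  step 15: row=10, L[10]='d', prepend. Next row=LF[10]=1
Reversed output: drumrollturtle$

Answer: drumrollturtle$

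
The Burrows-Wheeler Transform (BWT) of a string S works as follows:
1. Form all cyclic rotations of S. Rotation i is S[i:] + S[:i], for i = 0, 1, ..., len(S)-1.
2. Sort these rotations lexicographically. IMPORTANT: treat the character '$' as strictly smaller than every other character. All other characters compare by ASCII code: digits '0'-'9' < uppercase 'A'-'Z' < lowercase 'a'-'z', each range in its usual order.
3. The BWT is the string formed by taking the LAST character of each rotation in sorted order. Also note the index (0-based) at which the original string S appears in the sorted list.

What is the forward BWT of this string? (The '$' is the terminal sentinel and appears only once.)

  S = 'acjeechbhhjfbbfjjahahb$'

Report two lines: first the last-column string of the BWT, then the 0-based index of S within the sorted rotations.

Answer: b$jhhfbheaejjbaacbhjchf
1

Derivation:
All 23 rotations (rotation i = S[i:]+S[:i]):
  rot[0] = acjeechbhhjfbbfjjahahb$
  rot[1] = cjeechbhhjfbbfjjahahb$a
  rot[2] = jeechbhhjfbbfjjahahb$ac
  rot[3] = eechbhhjfbbfjjahahb$acj
  rot[4] = echbhhjfbbfjjahahb$acje
  rot[5] = chbhhjfbbfjjahahb$acjee
  rot[6] = hbhhjfbbfjjahahb$acjeec
  rot[7] = bhhjfbbfjjahahb$acjeech
  rot[8] = hhjfbbfjjahahb$acjeechb
  rot[9] = hjfbbfjjahahb$acjeechbh
  rot[10] = jfbbfjjahahb$acjeechbhh
  rot[11] = fbbfjjahahb$acjeechbhhj
  rot[12] = bbfjjahahb$acjeechbhhjf
  rot[13] = bfjjahahb$acjeechbhhjfb
  rot[14] = fjjahahb$acjeechbhhjfbb
  rot[15] = jjahahb$acjeechbhhjfbbf
  rot[16] = jahahb$acjeechbhhjfbbfj
  rot[17] = ahahb$acjeechbhhjfbbfjj
  rot[18] = hahb$acjeechbhhjfbbfjja
  rot[19] = ahb$acjeechbhhjfbbfjjah
  rot[20] = hb$acjeechbhhjfbbfjjaha
  rot[21] = b$acjeechbhhjfbbfjjahah
  rot[22] = $acjeechbhhjfbbfjjahahb
Sorted (with $ < everything):
  sorted[0] = $acjeechbhhjfbbfjjahahb  (last char: 'b')
  sorted[1] = acjeechbhhjfbbfjjahahb$  (last char: '$')
  sorted[2] = ahahb$acjeechbhhjfbbfjj  (last char: 'j')
  sorted[3] = ahb$acjeechbhhjfbbfjjah  (last char: 'h')
  sorted[4] = b$acjeechbhhjfbbfjjahah  (last char: 'h')
  sorted[5] = bbfjjahahb$acjeechbhhjf  (last char: 'f')
  sorted[6] = bfjjahahb$acjeechbhhjfb  (last char: 'b')
  sorted[7] = bhhjfbbfjjahahb$acjeech  (last char: 'h')
  sorted[8] = chbhhjfbbfjjahahb$acjee  (last char: 'e')
  sorted[9] = cjeechbhhjfbbfjjahahb$a  (last char: 'a')
  sorted[10] = echbhhjfbbfjjahahb$acje  (last char: 'e')
  sorted[11] = eechbhhjfbbfjjahahb$acj  (last char: 'j')
  sorted[12] = fbbfjjahahb$acjeechbhhj  (last char: 'j')
  sorted[13] = fjjahahb$acjeechbhhjfbb  (last char: 'b')
  sorted[14] = hahb$acjeechbhhjfbbfjja  (last char: 'a')
  sorted[15] = hb$acjeechbhhjfbbfjjaha  (last char: 'a')
  sorted[16] = hbhhjfbbfjjahahb$acjeec  (last char: 'c')
  sorted[17] = hhjfbbfjjahahb$acjeechb  (last char: 'b')
  sorted[18] = hjfbbfjjahahb$acjeechbh  (last char: 'h')
  sorted[19] = jahahb$acjeechbhhjfbbfj  (last char: 'j')
  sorted[20] = jeechbhhjfbbfjjahahb$ac  (last char: 'c')
  sorted[21] = jfbbfjjahahb$acjeechbhh  (last char: 'h')
  sorted[22] = jjahahb$acjeechbhhjfbbf  (last char: 'f')
Last column: b$jhhfbheaejjbaacbhjchf
Original string S is at sorted index 1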